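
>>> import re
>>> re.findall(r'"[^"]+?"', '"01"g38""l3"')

['"01"', '"l3"']

`findall` yields the raw match text (2 of them) because the pattern has no groups.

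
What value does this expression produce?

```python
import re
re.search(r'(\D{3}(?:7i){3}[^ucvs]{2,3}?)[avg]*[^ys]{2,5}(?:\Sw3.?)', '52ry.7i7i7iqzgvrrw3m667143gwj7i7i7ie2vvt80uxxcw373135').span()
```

Pattern: exactly 3 of a non-digit, then the literal '7i' repeated 3 times, then 2 to 3 of any character except [ucvs] (lazy) (captured); then zero or more of one of [avg], then 2 to 5 of any character except [ys]; then a non-whitespace character, then the literal 'w3', then optionally any character (non-capturing group).
Unlike `match`, `search` isn't anchored — it looks for the pattern anywhere in the string.
The match spans [2:20] → 'ry.7i7i7iqzgvrrw3m'.
Captured: group 1 = 'ry.7i7i7iqz'.

(2, 20)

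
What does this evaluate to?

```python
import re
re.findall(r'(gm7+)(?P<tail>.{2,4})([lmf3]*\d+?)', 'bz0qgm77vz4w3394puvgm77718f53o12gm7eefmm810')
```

[('gm77', 'vz4w', '339'), ('gm777', '18f5', '3'), ('gm7', 'eefm', 'm8')]

This matches the literal 'gm', then one or more of the literal '7' (captured); then 2 to 4 of any character (captured as 'tail'); then zero or more of one of [lmf3], then one or more of a digit (lazy) (captured).
Walking the string: at [4:15] match 'gm77vz4w339', groups = ('gm77', 'vz4w', '339'); at [19:29] match 'gm77718f53', groups = ('gm777', '18f5', '3'); at [32:41] match 'gm7eefmm8', groups = ('gm7', 'eefm', 'm8').
3 groups means each result is a tuple of 3 captured strings — 3 here.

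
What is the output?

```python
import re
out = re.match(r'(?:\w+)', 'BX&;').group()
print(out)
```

BX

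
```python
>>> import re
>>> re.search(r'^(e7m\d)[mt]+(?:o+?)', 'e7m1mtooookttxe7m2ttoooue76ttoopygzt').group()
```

'e7m1mto'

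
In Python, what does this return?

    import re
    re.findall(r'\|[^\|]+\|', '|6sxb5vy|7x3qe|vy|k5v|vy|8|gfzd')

['|6sxb5vy|', '|vy|', '|vy|']

Matches: at [0:9] → '|6sxb5vy|'; at [14:18] → '|vy|'; at [21:25] → '|vy|'.
Since nothing is captured, `findall` lists the 3 matched substrings directly.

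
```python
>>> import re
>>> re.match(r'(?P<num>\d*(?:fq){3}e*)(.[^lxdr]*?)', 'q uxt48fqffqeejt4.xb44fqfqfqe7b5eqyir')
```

None

This matches zero or more of a digit, then the literal 'fq' repeated 3 times, then zero or more of a literal 'e' (captured as 'num'); then any character, then zero or more of any character except [lxdr] (lazy) (captured).
`re.match` won't scan ahead — the pattern has to work from the very first character.
Here the string doesn't start with a match, so the call returns None.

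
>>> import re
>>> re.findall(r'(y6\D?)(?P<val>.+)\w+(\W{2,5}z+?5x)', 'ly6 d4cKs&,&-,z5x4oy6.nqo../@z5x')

Pattern: the literal 'y6', then optionally a non-digit (captured); then one or more of any character (captured as 'val'); then one or more of a word character; then 2 to 5 of a non-word character, then one or more of a literal 'z' (lazy), then the literal '5x' (captured).
Scanning left to right: at [1:32] match 'y6 d4cKs&,&-,z5x4oy6.nqo../@z5x', groups = ('y6 ', 'd4cKs&,&-,z5x4oy6.nq', '../@z5x').
Multiple groups make `findall` return tuples — one 3-tuple for the one match.

[('y6 ', 'd4cKs&,&-,z5x4oy6.nq', '../@z5x')]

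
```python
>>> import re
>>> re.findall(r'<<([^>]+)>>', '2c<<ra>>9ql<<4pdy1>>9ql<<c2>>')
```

Scanning left to right: at [2:8] match '<<ra>>', group 1 = 'ra'; at [11:20] match '<<4pdy1>>', group 1 = '4pdy1'; at [23:29] match '<<c2>>', group 1 = 'c2'.
With a single group, `findall` returns only what that group captured — 3 items.

['ra', '4pdy1', 'c2']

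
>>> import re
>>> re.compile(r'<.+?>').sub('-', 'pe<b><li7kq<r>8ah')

'pe--8ah'

Each match is replaced by '-'.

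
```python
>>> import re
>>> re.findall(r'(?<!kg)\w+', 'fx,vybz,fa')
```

The negative lookaround is zero-width — it rules out positions where the adjacent text would match, without consuming anything.
Scanning left to right: at [0:2] → 'fx'; at [3:7] → 'vybz'; at [8:10] → 'fa'.
With no groups in the pattern, `findall` gives back each whole match — 3 here.

['fx', 'vybz', 'fa']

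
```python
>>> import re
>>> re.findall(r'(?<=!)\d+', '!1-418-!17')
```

['1', '17']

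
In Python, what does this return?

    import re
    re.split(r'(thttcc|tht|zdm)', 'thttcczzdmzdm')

['', 'thttcc', 'z', 'zdm', '', 'zdm', '']

Alternation isn't longest-match — the leftmost alternative that fits at this position is chosen.
Matches to split on: at [0:6] → 'thttcc'; at [7:10] → 'zdm'; at [10:13] → 'zdm'.
Because the pattern has a capturing group, `split` also inserts each captured text between the pieces.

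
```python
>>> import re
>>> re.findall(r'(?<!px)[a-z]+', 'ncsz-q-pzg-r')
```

['ncsz', 'q', 'pzg', 'r']

The negative lookaround is zero-width — it rules out positions where the adjacent text would match, without consuming anything.
Scanning left to right: at [0:4] → 'ncsz'; at [5:6] → 'q'; at [7:10] → 'pzg'; at [11:12] → 'r'.
No capturing groups, so `findall` returns the 4 full match strings.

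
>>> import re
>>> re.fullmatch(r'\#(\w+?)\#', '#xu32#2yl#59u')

None

`fullmatch` succeeds only if the pattern covers the string from start to end.
Here the string isn't matched end-to-end, so the call returns None.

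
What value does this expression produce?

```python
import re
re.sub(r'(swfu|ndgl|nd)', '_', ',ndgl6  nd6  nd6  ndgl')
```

Alternation isn't longest-match — the leftmost alternative that fits at this position is chosen.
Matches: at [1:5] → 'ndgl'; at [8:10] → 'nd'; at [13:15] → 'nd'; at [18:22] → 'ndgl'.
Every occurrence is swapped for '_'.

',_6  _6  _6  _'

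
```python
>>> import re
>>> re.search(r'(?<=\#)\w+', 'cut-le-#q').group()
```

'q'

The lookaround is zero-width — it requires the adjacent text to match without consuming it, so the asserted text isn't part of the match.
`re.search` scans for the first position where the pattern succeeds.
The match spans [8:9] → 'q'.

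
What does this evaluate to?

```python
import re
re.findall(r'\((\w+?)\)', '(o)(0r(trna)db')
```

['o', 'trna']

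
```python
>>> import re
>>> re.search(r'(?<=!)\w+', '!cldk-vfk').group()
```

'cldk'

Because the assertion is zero-width, the text it checks is not consumed and won't appear in the result.
`re.search` scans for the first position where the pattern succeeds.
The match spans [1:5] → 'cldk'.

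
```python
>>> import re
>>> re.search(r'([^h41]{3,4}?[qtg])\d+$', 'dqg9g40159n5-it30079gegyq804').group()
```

'gegyq804'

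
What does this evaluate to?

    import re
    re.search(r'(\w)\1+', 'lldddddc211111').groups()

A backreference is literal: `\1` must see the identical characters the first group matched.
`re.search` scans for the first position where the pattern succeeds.
The match spans [0:2] → 'll'.
Captured: group 1 = 'l'.

('l',)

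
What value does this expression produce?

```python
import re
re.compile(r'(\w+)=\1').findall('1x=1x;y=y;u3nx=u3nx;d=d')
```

['1x', 'y', 'u3nx', 'd']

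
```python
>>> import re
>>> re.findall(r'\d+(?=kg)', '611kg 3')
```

['611']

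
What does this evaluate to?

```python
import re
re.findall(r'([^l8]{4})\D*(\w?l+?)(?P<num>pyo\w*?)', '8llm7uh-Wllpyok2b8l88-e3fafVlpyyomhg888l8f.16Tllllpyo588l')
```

This matches exactly 4 of any character except [l8] (captured); then zero or more of a non-digit; then optionally a word character, then one or more of the literal 'l' (lazy) (captured); then the literal 'pyo', then zero or more of a word character (lazy) (captured as 'num').
Because the quantifier is non-greedy, it stops expanding at the earliest point where the rest of the pattern can succeed.
Walking the string: at [3:14] match 'm7uh-Wllpyo', groups = ('m7uh', 'l', 'pyo'); at [41:53] match 'f.16Tllllpyo', groups = ('f.16', 'l', 'pyo').
`findall` packs the 3 group values into a tuple for every match.

[('m7uh', 'l', 'pyo'), ('f.16', 'l', 'pyo')]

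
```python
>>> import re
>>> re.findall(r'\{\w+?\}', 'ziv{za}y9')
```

['{za}']

Matches: at [3:7] → '{za}'.
`findall` yields the raw match text (1 of them) because the pattern has no groups.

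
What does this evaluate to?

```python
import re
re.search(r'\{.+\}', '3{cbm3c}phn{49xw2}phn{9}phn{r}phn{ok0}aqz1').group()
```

'{cbm3c}phn{49xw2}phn{9}phn{r}phn{ok0}'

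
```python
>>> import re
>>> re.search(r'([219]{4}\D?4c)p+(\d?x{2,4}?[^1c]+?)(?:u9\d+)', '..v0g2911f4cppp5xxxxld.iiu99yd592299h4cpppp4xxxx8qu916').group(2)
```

'5xxxxld.ii'

This matches exactly 4 of one of [219], then optionally a non-digit, then the literal '4c' (captured); then one or more of a literal 'p'; then optionally a digit, then 2 to 4 of the literal 'x' (lazy), then one or more of any character except [1c] (lazy) (captured); then the literal 'u9', then one or more of a digit (non-capturing group).
`search` walks the string left to right and returns the first match it finds.
The match spans [5:28] → '2911f4cppp5xxxxld.iiu99'.
Captured: group 1 = '2911f4c', group 2 = '5xxxxld.ii'.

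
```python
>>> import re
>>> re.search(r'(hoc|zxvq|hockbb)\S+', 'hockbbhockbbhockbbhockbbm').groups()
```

('hoc',)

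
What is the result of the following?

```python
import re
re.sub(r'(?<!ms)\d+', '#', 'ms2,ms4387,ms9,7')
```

'ms2,ms4#,ms9,#'

The negative lookaround is zero-width — it rules out positions where the adjacent text would match, without consuming anything.
Matches: at [7:10] → '387'; at [15:16] → '7'.
Each match is replaced by '#'.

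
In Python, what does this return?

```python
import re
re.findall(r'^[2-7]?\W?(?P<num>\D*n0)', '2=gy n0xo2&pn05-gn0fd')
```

Because there's exactly one group, `findall` drops the full match and keeps group 1 from the one hit.

['gy n0']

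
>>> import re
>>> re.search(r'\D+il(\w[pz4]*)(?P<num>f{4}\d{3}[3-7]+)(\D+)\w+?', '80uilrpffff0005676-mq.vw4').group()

'uilrpffff0005676-mq.vw4'

Pattern: one or more of a non-digit, then the literal 'il'; then a word character, then zero or more of one of [pz4] (captured); then exactly 4 of the literal 'f', then exactly 3 of a digit, then one or more of a character in [3-7] (captured as 'num'); then one or more of a non-digit (captured); then one or more of a word character (lazy).
`search` walks the string left to right and returns the first match it finds.
The match spans [2:25] → 'uilrpffff0005676-mq.vw4'.
Captured: group 1 = 'rp', group 2 = 'ffff0005676', group 3 = '-mq.vw'.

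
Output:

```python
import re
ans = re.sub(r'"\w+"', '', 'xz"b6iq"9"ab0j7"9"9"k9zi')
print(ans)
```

xz99k9zi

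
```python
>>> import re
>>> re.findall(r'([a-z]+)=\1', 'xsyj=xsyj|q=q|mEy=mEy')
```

The backreference `\1` re-matches whatever the first group consumed, character for character.
`findall` collects group 1 from each match (2 total).

['xsyj', 'q']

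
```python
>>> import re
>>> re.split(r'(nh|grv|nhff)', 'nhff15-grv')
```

The regex engine tests alternatives in the order written; an earlier branch that matches wins even if a later one would match more.
With a capturing group present, the delimiter's captured portion is kept in the result list.

['', 'nh', 'ff15-', 'grv', '']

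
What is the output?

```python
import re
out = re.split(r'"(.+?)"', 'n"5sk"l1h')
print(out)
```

['n', '5sk', 'l1h']

Matches to split on: at [1:6] → '"5sk"'.
The group in the pattern means `split` returns the separators' captures alongside the pieces.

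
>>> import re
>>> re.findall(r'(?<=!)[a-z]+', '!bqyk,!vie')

The `(?=…)`/`(?<=…)` assertion just peeks at neighbouring text; it doesn't advance the match position.
Scanning left to right: at [1:5] → 'bqyk'; at [7:10] → 'vie'.
`findall` yields the raw match text (2 of them) because the pattern has no groups.

['bqyk', 'vie']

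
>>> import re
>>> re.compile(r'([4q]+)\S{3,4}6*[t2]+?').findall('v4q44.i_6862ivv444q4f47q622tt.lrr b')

['444q4']

The pattern matches one or more of one of [4q] (captured); then 3 to 4 of a non-whitespace character, then zero or more of a literal '6', then one or more of one of [t2] (lazy).
Matches: at [15:26] match '444q4f47q62', group 1 = '444q4'.
`findall` collects group 1 from the one match (1 total).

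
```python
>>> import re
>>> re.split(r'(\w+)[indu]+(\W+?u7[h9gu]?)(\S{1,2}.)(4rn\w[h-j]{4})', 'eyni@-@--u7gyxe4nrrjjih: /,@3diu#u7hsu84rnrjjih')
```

The group in the pattern means `split` returns the separators' captures alongside the pieces.

['eyni@-@--u7gyxe4nrrjjih: /,@', '3di', '#u7h', 'su8', '4rnrjjih', '']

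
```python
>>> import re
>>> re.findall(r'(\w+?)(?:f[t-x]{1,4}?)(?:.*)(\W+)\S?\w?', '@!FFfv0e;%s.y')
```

[('FF', '.')]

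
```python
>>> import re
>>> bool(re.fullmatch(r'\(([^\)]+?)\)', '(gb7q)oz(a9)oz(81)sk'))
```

False

`fullmatch` succeeds only if the pattern covers the string from start to end.
Here the string isn't matched end-to-end, so the call returns None, and `bool(None)` is False.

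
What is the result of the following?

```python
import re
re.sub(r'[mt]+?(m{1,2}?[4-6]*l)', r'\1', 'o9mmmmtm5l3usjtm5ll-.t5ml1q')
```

Pattern: one or more of one of [mt] (lazy); then 1 to 2 of a literal 'm' (lazy), then zero or more of a character in [4-6], then a literal 'l' (captured).
Matches: at [2:10] → 'mmmmtm5l'; at [14:18] → 'tm5l'.
Each match is replaced using the text its own group 1 captured.

'o9m5l3usjm5ll-.t5ml1q'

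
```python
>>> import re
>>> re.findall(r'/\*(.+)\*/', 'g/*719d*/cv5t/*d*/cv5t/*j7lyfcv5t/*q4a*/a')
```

['719d*/cv5t/*d*/cv5t/*j7lyfcv5t/*q4a']

With a single group, `findall` returns only what that group captured — 1 item.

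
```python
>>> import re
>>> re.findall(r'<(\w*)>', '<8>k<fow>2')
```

['8', 'fow']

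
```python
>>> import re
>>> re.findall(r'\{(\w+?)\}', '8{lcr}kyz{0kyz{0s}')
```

['lcr', '0s']

Because there's exactly one group, `findall` drops the full match and keeps group 1 from each hit.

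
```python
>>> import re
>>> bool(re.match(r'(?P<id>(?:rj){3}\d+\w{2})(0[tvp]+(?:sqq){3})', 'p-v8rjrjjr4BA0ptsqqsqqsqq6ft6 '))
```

This matches the literal 'rj' repeated 3 times, then one or more of a digit, then exactly 2 of a word character (captured as 'id'); then a literal '0', then one or more of one of [tvp], then the literal 'sqq' repeated 3 times (captured).
`re.match` won't scan ahead — the pattern has to work from the very first character.
Here the string doesn't start with a match, so the call returns None, and `bool(None)` is False.

False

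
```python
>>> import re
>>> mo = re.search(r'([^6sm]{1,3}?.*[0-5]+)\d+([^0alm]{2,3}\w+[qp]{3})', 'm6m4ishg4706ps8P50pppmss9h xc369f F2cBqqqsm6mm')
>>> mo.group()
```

This matches 1 to 3 of any character except [6sm] (lazy), then zero or more of any character, then one or more of a character in [0-5] (captured); then one or more of a digit; then 2 to 3 of any character except [0alm], then one or more of a word character, then exactly 3 of one of [qp] (captured).
Unlike `match`, `search` isn't anchored — it looks for the pattern anywhere in the string.
The match spans [3:41] → '4ishg4706ps8P50pppmss9h xc369f F2cBqqq'.
Captured: group 1 = '4ishg4706ps8P50pppmss9h xc3', group 2 = 'f F2cBqqq'.

'4ishg4706ps8P50pppmss9h xc369f F2cBqqq'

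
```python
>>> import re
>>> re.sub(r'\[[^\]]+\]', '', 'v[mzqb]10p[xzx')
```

'v10p[xzx'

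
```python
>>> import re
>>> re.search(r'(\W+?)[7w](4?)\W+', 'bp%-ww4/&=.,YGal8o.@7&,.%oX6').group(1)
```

'.@'

Pattern: one or more of a non-word character (lazy) (captured); then one of [7w]; then optionally a literal '4' (captured); then one or more of a non-word character.
Unlike `match`, `search` isn't anchored — it looks for the pattern anywhere in the string.
The match spans [18:25] → '.@7&,.%'.
Captured: group 1 = '.@', group 2 = ''.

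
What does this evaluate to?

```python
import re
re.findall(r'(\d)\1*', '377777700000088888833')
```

['3', '7', '0', '8', '3']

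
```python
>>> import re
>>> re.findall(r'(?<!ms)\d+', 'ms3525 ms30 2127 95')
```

`(?!…)`/`(?<!…)` only lets a position through if the neighbouring text does NOT match; no characters are consumed.
Matches: at [3:6] → '525'; at [10:11] → '0'; at [12:16] → '2127'; at [17:19] → '95'.
Since nothing is captured, `findall` lists the 4 matched substrings directly.

['525', '0', '2127', '95']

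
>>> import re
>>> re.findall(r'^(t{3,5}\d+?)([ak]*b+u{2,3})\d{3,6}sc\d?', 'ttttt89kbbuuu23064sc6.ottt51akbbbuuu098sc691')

[('ttttt89', 'kbbuuu')]

With 2 capturing groups, `findall` returns a 2-tuple per match.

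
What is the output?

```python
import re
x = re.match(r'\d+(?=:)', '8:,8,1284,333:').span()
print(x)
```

The positive lookaround only admits positions where the adjacent text matches; those characters stay outside the span.
`match` is anchored at position 0; if the pattern doesn't fit there, it returns None.
The match spans [0:1] → '8'.

(0, 1)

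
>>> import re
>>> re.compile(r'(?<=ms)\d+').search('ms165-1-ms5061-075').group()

Because the assertion is zero-width, the text it checks is not consumed and won't appear in the result.
`re.search` tries every starting position until one works.
The match spans [2:5] → '165'.

'165'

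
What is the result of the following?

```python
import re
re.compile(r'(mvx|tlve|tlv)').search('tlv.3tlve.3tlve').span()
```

`re.search` scans for the first position where the pattern succeeds.
The match spans [0:3] → 'tlv'.
Captured: group 1 = 'tlv'.

(0, 3)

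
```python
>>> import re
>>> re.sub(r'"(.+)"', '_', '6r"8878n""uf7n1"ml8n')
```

'6r_ml8n'

Matches: at [2:16] → '"8878n""uf7n1"'.
Every occurrence is swapped for '_'.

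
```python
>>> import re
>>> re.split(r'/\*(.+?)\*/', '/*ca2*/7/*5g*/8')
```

['', 'ca2', '7', '5g', '8']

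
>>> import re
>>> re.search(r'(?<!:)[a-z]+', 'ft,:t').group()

'ft'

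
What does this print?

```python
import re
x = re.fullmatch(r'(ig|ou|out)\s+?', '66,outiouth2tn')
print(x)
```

None

For `fullmatch`, every character of the input must be accounted for by the pattern.
Here there's no way to consume every character, so the call returns None.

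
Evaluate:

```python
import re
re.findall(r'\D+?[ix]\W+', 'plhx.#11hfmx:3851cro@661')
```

['plhx.#', 'hfmx:']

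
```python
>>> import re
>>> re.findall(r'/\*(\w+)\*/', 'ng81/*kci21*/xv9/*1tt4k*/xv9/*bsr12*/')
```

Scanning left to right: at [4:13] match '/*kci21*/', group 1 = 'kci21'; at [16:25] match '/*1tt4k*/', group 1 = '1tt4k'; at [28:37] match '/*bsr12*/', group 1 = 'bsr12'.
Because there's exactly one group, `findall` drops the full match and keeps group 1 from each hit.

['kci21', '1tt4k', 'bsr12']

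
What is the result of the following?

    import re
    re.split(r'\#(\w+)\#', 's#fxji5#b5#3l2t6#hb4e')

['s', 'fxji5', 'b5', '3l2t6', 'hb4e']

Matches to split on: at [1:8] → '#fxji5#'; at [10:17] → '#3l2t6#'.
`re.split` interleaves the captured-group text with the surrounding fragments.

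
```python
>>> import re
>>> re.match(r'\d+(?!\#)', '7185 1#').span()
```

`match` is anchored at position 0; if the pattern doesn't fit there, it returns None.
The match spans [0:4] → '7185'.

(0, 4)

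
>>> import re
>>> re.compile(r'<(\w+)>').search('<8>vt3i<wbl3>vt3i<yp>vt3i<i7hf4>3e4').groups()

`search` walks the string left to right and returns the first match it finds.
The match spans [0:3] → '<8>'.
Captured: group 1 = '8'.

('8',)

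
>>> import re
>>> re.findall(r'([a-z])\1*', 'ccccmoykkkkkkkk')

A backreference is literal: `\1` must see the identical characters the first group matched.
Because there's exactly one group, `findall` drops the full match and keeps group 1 from each hit.

['c', 'm', 'o', 'y', 'k']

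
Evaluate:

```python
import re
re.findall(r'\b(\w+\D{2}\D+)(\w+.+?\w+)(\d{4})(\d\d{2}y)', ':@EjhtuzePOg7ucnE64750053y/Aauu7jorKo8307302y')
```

This matches a word boundary (`\b`, zero-width); then one or more of a word character, then exactly 2 of a non-digit, then one or more of a non-digit (captured); then one or more of a word character, then one or more of any character (lazy), then one or more of a word character (captured); then exactly 4 of a digit (captured); then a digit, then exactly 2 of a digit, then a literal 'y' (captured).
Scanning left to right: at [2:45] match 'EjhtuzePOg7ucnE64750053y/Aauu7jorKo8307302y', groups = ('EjhtuzePOg7ucnE64750053y/Aauu', '7jorKo', '8307', '302y').
With 4 capturing groups, `findall` returns a 4-tuple per match.

[('EjhtuzePOg7ucnE64750053y/Aauu', '7jorKo', '8307', '302y')]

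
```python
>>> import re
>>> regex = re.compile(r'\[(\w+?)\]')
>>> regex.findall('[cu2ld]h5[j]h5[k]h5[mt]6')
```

['cu2ld', 'j', 'k', 'mt']

`findall` collects group 1 from each match (4 total).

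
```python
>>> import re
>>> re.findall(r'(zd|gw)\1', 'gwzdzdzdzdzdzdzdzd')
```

`\1` has to match the exact text group 1 already captured.
One capturing group, so `findall` returns just the captured substring from each match — 4 in all.

['zd', 'zd', 'zd', 'zd']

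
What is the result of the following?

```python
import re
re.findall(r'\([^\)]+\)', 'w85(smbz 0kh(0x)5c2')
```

Scanning left to right: at [3:16] → '(smbz 0kh(0x)'.
`findall` yields the raw match text (1 of them) because the pattern has no groups.

['(smbz 0kh(0x)']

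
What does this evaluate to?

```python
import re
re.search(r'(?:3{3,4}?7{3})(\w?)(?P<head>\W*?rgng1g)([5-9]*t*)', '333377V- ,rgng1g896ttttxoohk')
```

None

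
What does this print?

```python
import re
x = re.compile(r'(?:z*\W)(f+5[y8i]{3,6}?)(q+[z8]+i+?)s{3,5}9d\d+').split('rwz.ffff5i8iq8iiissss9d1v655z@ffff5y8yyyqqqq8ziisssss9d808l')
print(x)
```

['rw', 'ffff5i8i', 'q8iii', 'v655', 'ffff5y8yyy', 'qqqq8zii', 'l']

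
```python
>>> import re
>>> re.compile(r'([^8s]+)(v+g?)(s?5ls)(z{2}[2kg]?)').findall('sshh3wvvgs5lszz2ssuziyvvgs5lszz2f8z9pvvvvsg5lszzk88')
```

[('hh3wv', 'vg', 's5ls', 'zz2'), ('uziyv', 'vg', 's5ls', 'zz2')]

The pattern matches one or more of any character except [8s] (captured); then one or more of the literal 'v', then optionally the literal 'g' (captured); then optionally a literal 's', then the literal '5ls' (captured); then exactly 2 of the literal 'z', then optionally one of [2kg] (captured).
Matches: at [2:16] match 'hh3wvvgs5lszz2', groups = ('hh3wv', 'vg', 's5ls', 'zz2'); at [18:32] match 'uziyvvgs5lszz2', groups = ('uziyv', 'vg', 's5ls', 'zz2').
With 4 capturing groups, `findall` returns a 4-tuple per match.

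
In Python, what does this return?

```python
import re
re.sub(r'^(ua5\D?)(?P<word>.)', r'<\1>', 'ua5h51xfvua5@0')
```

Pattern: anchored at the start of the string; then the literal 'ua5', then optionally a non-digit (captured); then any character (captured as 'word').
Matches: at [0:5] → 'ua5h5'.
Each match is replaced using the text its own group 1 captured.

'<ua5h>1xfvua5@0'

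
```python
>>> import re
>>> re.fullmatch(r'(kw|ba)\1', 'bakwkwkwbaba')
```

None

`re.fullmatch` is like wrapping the pattern in `^…$` (in single-line mode).
Here there's no way to consume every character, so the call returns None.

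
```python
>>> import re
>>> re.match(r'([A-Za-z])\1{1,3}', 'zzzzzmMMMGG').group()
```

'zzzz'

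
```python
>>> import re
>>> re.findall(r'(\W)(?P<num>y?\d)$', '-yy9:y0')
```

[(':', 'y0')]

The pattern matches a non-word character (captured); then optionally a literal 'y', then a digit (captured as 'num'); then anchored at the end.
Walking the string: at [4:7] match ':y0', groups = (':', 'y0').
`findall` packs the 2 group values into a tuple for every match.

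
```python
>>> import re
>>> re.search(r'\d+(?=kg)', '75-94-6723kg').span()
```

Lookahead/lookbehind check context without consuming it, so the matched span excludes the asserted characters.
The match spans [6:10] → '6723'.

(6, 10)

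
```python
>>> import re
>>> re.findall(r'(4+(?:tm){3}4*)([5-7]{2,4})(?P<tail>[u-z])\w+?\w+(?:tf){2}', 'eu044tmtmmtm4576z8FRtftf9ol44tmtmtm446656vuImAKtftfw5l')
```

[('44tmtmtm44', '6656', 'v')]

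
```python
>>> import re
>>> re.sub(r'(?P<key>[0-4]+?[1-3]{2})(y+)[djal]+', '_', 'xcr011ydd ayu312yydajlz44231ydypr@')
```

Pattern: one or more of a character in [0-4] (lazy), then exactly 2 of a character in [1-3] (captured as 'key'); then one or more of a literal 'y' (captured); then one or more of one of [djal].
Matches: at [3:9] → '011ydd'; at [13:22] → '312yydajl'; at [23:30] → '44231yd'.
Every occurrence is swapped for '_'.

'xcr_ ayu_z_ypr@'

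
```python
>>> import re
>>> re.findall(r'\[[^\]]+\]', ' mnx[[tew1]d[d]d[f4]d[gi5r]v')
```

Matches: at [4:11] → '[[tew1]'; at [12:15] → '[d]'; at [16:20] → '[f4]'; at [21:27] → '[gi5r]'.
Since nothing is captured, `findall` lists the 4 matched substrings directly.

['[[tew1]', '[d]', '[f4]', '[gi5r]']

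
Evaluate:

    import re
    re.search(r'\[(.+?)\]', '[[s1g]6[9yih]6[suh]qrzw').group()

A `+?`/`*?`/`{m,n}?` starts at its minimum and grows only as far as needed for what follows to match.
`re.search` tries every starting position until one works.
The match spans [0:6] → '[[s1g]'.
Captured: group 1 = '[s1g'.

'[[s1g]'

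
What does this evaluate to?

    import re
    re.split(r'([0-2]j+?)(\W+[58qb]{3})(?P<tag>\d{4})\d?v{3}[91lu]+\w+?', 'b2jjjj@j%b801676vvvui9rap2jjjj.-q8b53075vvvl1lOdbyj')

['b2jjjj@j%b801676vvvui9rap', '2jjjj', '.-q8b', '5307', 'dbyj']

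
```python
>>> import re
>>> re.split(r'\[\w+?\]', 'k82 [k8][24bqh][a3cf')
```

['k82 ', '', '[a3cf']

`split` removes every match and returns the 3 fragments in between.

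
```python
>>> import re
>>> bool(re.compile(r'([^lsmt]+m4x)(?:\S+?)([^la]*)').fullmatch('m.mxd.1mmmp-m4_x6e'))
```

This matches one or more of any character except [lsmt], then the literal 'm4x' (captured); then one or more of a non-whitespace character (lazy) (non-capturing group); then zero or more of any character except [la] (captured).
For `fullmatch`, every character of the input must be accounted for by the pattern.
Here the string isn't matched end-to-end, so the call returns None, and `bool(None)` is False.

False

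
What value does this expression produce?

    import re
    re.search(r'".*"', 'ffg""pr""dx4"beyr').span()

`re.search` scans for the first position where the pattern succeeds.
The match spans [3:13] → '""pr""dx4"'.

(3, 13)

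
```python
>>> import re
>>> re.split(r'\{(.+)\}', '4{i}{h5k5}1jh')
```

['4', 'i}{h5k5', '1jh']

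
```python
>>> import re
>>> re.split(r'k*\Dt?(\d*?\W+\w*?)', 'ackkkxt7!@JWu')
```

['ac', '7!@', 'JWu']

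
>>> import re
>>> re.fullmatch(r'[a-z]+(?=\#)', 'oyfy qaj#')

None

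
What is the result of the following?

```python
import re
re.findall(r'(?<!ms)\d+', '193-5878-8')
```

Because the assertion is negative and zero-width, positions next to the forbidden text are skipped.
Scanning left to right: at [0:3] → '193'; at [4:8] → '5878'; at [9:10] → '8'.
`findall` yields the raw match text (3 of them) because the pattern has no groups.

['193', '5878', '8']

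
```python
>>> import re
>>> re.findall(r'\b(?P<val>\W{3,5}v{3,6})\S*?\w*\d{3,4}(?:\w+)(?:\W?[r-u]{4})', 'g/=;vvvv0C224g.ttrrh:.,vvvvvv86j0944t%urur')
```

This matches a word boundary (`\b`, zero-width); then 3 to 5 of a non-word character, then 3 to 6 of a literal 'v' (captured as 'val'); then zero or more of a non-whitespace character (lazy), then zero or more of a word character, then 3 to 4 of a digit; then one or more of a word character (non-capturing group); then optionally a non-word character, then exactly 4 of a character in [r-u] (non-capturing group).
Walking the string: at [1:19] match '/=;vvvv0C224g.ttrr', group 1 = '/=;vvvv'; at [20:42] match ':.,vvvvvv86j0944t%urur', group 1 = ':.,vvvvvv'.
`findall` collects group 1 from each match (2 total).

['/=;vvvv', ':.,vvvvvv']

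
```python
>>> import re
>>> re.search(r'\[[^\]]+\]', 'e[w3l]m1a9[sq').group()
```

'[w3l]'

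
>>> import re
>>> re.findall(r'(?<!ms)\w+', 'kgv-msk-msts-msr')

`(?!…)`/`(?<!…)` only lets a position through if the neighbouring text does NOT match; no characters are consumed.
Since nothing is captured, `findall` lists the 4 matched substrings directly.

['kgv', 'msk', 'msts', 'msr']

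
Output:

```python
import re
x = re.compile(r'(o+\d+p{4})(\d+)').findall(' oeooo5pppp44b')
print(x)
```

The pattern matches one or more of a literal 'o', then one or more of a digit, then exactly 4 of a literal 'p' (captured); then one or more of a digit (captured).
2 groups means the one result is a tuple of 2 captured strings — 1 here.

[('ooo5pppp', '44')]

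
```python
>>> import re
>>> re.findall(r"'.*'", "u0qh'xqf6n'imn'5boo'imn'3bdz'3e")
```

["'xqf6n'imn'5boo'imn'3bdz'"]

Walking the string: at [4:29] → "'xqf6n'imn'5boo'imn'3bdz'".
`findall` yields the raw match text (1 of them) because the pattern has no groups.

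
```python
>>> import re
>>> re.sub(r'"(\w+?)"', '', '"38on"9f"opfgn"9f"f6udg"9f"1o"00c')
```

'9f9f9f00c'

Matches: at [0:6] → '"38on"'; at [8:15] → '"opfgn"'; at [17:24] → '"f6udg"'; at [26:30] → '"1o"'.
Every occurrence is swapped for ''.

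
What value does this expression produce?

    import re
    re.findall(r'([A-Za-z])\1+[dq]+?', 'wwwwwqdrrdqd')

['w', 'r']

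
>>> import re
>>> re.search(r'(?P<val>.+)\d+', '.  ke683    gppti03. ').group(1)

This matches one or more of any character (captured as 'val'); then one or more of a digit.
Unlike `match`, `search` isn't anchored — it looks for the pattern anywhere in the string.
The match spans [0:19] → '.  ke683    gppti03'.
Captured: group 1 = '.  ke683    gppti0'.

'.  ke683    gppti0'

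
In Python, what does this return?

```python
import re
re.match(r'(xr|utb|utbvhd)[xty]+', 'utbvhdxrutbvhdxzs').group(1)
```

`re.match` won't scan ahead — the pattern has to work from the very first character.
The match spans [0:7] → 'utbvhdx'.
Captured: group 1 = 'utbvhd'.

'utbvhd'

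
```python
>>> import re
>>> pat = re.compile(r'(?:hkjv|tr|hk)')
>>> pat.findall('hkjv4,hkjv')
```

['hkjv', 'hkjv']

Alternation isn't longest-match — the leftmost alternative that fits at this position is chosen.
No capturing groups, so `findall` returns the 2 full match strings.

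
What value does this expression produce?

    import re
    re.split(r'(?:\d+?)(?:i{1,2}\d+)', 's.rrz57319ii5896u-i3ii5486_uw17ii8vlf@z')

The pattern matches one or more of a digit (lazy) (non-capturing group); then 1 to 2 of a literal 'i', then one or more of a digit (non-capturing group).
Matches to split on: at [5:16] → '57319ii5896'; at [19:26] → '3ii5486'; at [29:34] → '17ii8'.
The string is cut at each match, leaving 4 pieces.

['s.rrz', 'u-i', '_uw', 'vlf@z']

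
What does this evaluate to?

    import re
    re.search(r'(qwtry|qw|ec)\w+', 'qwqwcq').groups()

('qw',)

The match spans [0:6] → 'qwqwcq'.
Captured: group 1 = 'qw'.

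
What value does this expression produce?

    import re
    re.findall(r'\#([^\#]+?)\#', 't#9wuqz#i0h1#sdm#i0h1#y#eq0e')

Walking the string: at [1:8] match '#9wuqz#', group 1 = '9wuqz'; at [12:17] match '#sdm#', group 1 = 'sdm'; at [21:24] match '#y#', group 1 = 'y'.
Because there's exactly one group, `findall` drops the full match and keeps group 1 from each hit.

['9wuqz', 'sdm', 'y']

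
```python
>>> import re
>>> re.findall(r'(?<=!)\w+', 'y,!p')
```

['p']

Lookahead/lookbehind check context without consuming it, so the matched span excludes the asserted characters.
`findall` yields the raw match text (1 of them) because the pattern has no groups.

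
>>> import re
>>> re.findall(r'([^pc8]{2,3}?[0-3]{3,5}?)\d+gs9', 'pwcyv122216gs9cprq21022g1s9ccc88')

['yv122']

Lazy quantifiers expand one character at a time until the remainder of the pattern can match.
`findall` collects group 1 from the one match (1 total).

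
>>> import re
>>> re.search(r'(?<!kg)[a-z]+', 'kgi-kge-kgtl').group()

`(?!…)`/`(?<!…)` only lets a position through if the neighbouring text does NOT match; no characters are consumed.
The match spans [0:3] → 'kgi'.

'kgi'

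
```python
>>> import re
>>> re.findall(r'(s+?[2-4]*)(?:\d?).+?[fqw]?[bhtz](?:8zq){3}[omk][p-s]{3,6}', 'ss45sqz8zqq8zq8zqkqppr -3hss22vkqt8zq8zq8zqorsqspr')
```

['s']

This matches one or more of a literal 's' (lazy), then zero or more of a character in [2-4] (captured); then optionally a digit (non-capturing group); then one or more of any character (lazy); then optionally one of [fqw], then one of [bhtz]; then the literal '8zq' repeated 3 times, then one of [omk], then 3 to 6 of a character in [p-s].
The `?` after the quantifier makes it lazy — it takes as little as possible before letting the rest of the pattern try.
Matches: at [0:50] match 'ss45sqz8zqq8zq8zqkqppr -3hss22vkqt8zq8zq8zqorsqspr', group 1 = 's'.
`findall` collects group 1 from the one match (1 total).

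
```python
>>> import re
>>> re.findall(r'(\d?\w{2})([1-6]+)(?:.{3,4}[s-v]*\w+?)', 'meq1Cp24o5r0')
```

Pattern: optionally a digit, then exactly 2 of a word character (captured); then one or more of a character in [1-6] (captured); then 3 to 4 of any character, then zero or more of a character in [s-v], then one or more of a word character (lazy) (non-capturing group).
Multiple groups make `findall` return tuples — one 2-tuple for the one match.

[('eq', '1')]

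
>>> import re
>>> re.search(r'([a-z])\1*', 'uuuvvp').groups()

A backreference is literal: `\1` must see the identical characters the first group matched.
`search` walks the string left to right and returns the first match it finds.
The match spans [0:3] → 'uuu'.
Captured: group 1 = 'u'.

('u',)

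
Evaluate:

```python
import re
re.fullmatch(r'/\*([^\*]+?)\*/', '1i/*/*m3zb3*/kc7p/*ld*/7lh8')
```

None

`re.fullmatch` requires the pattern to consume the entire string.
Here the pattern can't cover the whole string, so the call returns None.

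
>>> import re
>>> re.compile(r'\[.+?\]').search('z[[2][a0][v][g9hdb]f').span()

The match spans [1:5] → '[[2]'.

(1, 5)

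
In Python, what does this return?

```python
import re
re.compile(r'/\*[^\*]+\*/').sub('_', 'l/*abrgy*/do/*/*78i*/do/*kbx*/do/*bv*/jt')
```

'l_do/*_do_do_jt'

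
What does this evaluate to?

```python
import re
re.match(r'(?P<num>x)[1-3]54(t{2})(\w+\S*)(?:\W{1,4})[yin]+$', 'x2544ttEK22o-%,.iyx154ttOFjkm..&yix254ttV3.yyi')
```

None

The pattern matches a literal 'x' (captured as 'num'); then a character in [1-3], then the literal '54'; then exactly 2 of a literal 't' (captured); then one or more of a word character, then zero or more of a non-whitespace character (captured); then 1 to 4 of a non-word character (non-capturing group); then one or more of one of [yin]; then anchored at the end.
With `match`, the pattern is implicitly anchored at the beginning.
Here the pattern fails at index 0, so the call returns None.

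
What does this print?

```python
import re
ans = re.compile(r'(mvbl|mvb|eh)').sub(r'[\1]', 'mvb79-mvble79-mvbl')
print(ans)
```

The regex engine tests alternatives in the order written; an earlier branch that matches wins even if a later one would match more.
Each match is replaced using the text its own group 1 captured.

[mvb]79-[mvbl]e79-[mvbl]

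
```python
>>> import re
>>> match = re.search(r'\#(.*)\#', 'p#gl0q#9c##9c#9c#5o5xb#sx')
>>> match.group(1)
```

`search` walks the string left to right and returns the first match it finds.
The match spans [1:23] → '#gl0q#9c##9c#9c#5o5xb#'.
Captured: group 1 = 'gl0q#9c##9c#9c#5o5xb'.

'gl0q#9c##9c#9c#5o5xb'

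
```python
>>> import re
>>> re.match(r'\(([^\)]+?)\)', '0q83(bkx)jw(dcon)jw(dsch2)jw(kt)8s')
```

None

With `match`, the pattern is implicitly anchored at the beginning.
Here the string doesn't start with a match, so the call returns None.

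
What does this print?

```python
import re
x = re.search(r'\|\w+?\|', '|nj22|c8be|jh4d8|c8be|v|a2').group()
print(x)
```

|nj22|

`re.search` scans for the first position where the pattern succeeds.
The match spans [0:6] → '|nj22|'.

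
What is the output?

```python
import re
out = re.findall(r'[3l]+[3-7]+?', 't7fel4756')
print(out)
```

Pattern: one or more of one of [3l]; then one or more of a character in [3-7] (lazy).
With the lazy modifier that quantifier settles for the fewest repetitions that let the rest of the pattern succeed (the atoms after it are unaffected and can still be greedy).
Scanning left to right: at [4:6] → 'l4'.
With no groups in the pattern, `findall` gives back each whole match — 1 here.

['l4']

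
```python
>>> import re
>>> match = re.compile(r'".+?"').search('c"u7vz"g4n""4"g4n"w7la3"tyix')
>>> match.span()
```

(1, 7)

Unlike `match`, `search` isn't anchored — it looks for the pattern anywhere in the string.
The match spans [1:7] → '"u7vz"'.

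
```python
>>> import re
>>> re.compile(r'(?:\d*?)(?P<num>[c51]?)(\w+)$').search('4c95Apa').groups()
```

('', '4c95Apa')

The match spans [0:7] → '4c95Apa'.
Captured: group 1 = '', group 2 = '4c95Apa'.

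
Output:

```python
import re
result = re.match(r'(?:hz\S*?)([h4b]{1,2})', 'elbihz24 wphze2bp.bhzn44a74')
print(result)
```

With `match`, the pattern is implicitly anchored at the beginning.
Here position 0 doesn't satisfy it, so the call returns None.

None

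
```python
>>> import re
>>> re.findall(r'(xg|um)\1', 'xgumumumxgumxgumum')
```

['um', 'um']

After group 1 captures some text, `\1` only succeeds where that same text appears again.
One capturing group, so `findall` returns just the captured substring from each match — 2 in all.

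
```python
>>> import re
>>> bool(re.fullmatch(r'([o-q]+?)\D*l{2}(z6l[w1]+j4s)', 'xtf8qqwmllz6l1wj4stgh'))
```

False

The pattern matches one or more of a character in [o-q] (lazy) (captured); then zero or more of a non-digit, then exactly 2 of a literal 'l'; then the literal 'z6l', then one or more of one of [w1], then the literal 'j4s' (captured).
`re.fullmatch` is like wrapping the pattern in `^…$` (in single-line mode).
Here the string isn't matched end-to-end, so the call returns None, and `bool(None)` is False.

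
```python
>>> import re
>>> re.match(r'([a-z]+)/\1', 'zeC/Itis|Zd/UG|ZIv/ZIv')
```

None

A backreference is literal: `\1` must see the identical characters the first group matched.
With `match`, the pattern is implicitly anchored at the beginning.
Here the string doesn't start with a match, so the call returns None.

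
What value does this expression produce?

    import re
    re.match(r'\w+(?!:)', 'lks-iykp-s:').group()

A negative assertion filters positions out without eating any characters.
With `match`, the pattern is implicitly anchored at the beginning.
The match spans [0:3] → 'lks'.

'lks'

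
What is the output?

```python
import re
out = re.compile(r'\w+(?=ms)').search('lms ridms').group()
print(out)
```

l

Because the assertion is zero-width, the text it checks is not consumed and won't appear in the result.
`search` walks the string left to right and returns the first match it finds.
The match spans [0:1] → 'l'.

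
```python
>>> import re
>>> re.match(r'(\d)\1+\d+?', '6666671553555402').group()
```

'666667'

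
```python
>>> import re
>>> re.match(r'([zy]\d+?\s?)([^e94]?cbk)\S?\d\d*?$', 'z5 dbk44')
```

None

The pattern matches one of [zy], then one or more of a digit (lazy), then optionally whitespace (captured); then optionally any character except [e94], then the literal 'cbk' (captured); then optionally a non-whitespace character, then a digit, then zero or more of a digit (lazy); then anchored at the end.
`re.match` only tries the pattern at the start of the string.
Here position 0 doesn't satisfy it, so the call returns None.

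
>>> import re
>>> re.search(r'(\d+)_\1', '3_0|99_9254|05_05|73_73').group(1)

'9'

The match spans [5:8] → '9_9'.
Captured: group 1 = '9'.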